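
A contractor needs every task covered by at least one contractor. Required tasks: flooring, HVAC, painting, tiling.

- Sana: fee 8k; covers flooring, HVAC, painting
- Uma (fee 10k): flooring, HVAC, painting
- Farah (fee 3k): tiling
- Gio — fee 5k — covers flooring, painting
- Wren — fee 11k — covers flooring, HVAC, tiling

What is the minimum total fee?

Choose Sana and Farah: together they cover flooring, HVAC, painting, tiling — every task.
Total fee: 8 + 3 = 11.

11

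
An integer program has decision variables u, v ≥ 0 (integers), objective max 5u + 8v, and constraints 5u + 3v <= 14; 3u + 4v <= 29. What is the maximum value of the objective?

32

(u,v)=(0,4) is feasible, giving 32.
(u,v)=(1,3) is feasible, giving 29.
Maximum is 32 at (u,v)=(0,4).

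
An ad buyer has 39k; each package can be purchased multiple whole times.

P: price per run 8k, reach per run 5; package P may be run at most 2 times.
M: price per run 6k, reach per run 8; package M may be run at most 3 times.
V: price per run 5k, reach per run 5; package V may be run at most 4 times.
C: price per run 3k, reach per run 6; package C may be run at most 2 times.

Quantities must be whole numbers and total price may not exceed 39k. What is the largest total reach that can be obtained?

C has the best ratio (6/3); taking only C gives at most 2×6 = 12 (stopped by the supply cap of 2).
Mixing does better — 3×M, 3×V, and 2×C: price 39 ≤ 39, reach 3·8 + 3·5 + 2·6 = 51.

51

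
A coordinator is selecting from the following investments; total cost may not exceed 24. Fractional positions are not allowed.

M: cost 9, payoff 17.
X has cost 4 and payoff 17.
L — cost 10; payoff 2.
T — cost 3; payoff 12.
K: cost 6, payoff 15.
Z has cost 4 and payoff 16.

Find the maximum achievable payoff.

This is an integer program with binary decision variables.
Allowing fractional choices, the relaxed optimum would be about 73.2, but investments are indivisible.
M + X + K + Z: cost 9 + 4 + 6 + 4 = 23 ≤ 24, payoff 17 + 17 + 15 + 16 = 65.
M + X + T + Z: cost 9 + 4 + 3 + 4 = 20 ≤ 24, payoff 17 + 17 + 12 + 16 = 62.
Best is M, X, K, and Z with total payoff 65.

65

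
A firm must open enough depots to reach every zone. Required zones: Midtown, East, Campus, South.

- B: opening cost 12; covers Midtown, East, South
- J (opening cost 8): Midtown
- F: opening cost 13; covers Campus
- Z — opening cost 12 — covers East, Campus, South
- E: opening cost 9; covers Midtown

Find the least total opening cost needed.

20

This is an integer covering problem.
Choose J and Z: together they cover Midtown, East, Campus, South — every zone.
Total opening cost: 8 + 12 = 20.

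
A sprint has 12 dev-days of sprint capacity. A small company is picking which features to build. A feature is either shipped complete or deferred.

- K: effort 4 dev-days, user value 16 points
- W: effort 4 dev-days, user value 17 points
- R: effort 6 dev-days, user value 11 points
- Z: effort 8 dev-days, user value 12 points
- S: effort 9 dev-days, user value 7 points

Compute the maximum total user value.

Take K and W: effort 4 + 4 = 8 ≤ 12, user value 16 + 17 = 33.
No other feasible combination does better.

33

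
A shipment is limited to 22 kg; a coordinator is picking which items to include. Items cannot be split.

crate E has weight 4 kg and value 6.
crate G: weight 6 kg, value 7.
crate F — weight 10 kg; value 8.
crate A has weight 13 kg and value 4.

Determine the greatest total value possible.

crate G + crate F: weight 6 + 10 = 16 ≤ 22, value 7 + 8 = 15.
crate E + crate G + crate F: weight 4 + 6 + 10 = 20 ≤ 22, value 6 + 7 + 8 = 21.
crate E + crate F: weight 4 + 10 = 14 ≤ 22, value 6 + 8 = 14.
Best is crate E, crate G, and crate F with total value 21.

21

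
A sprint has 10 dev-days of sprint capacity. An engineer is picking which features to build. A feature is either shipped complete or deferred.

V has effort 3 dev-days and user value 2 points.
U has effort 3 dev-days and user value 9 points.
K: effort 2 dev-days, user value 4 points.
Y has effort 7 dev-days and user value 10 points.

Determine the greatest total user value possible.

Take U and Y: effort 3 + 7 = 10 ≤ 10, user value 9 + 10 = 19.
No other feasible combination does better.

19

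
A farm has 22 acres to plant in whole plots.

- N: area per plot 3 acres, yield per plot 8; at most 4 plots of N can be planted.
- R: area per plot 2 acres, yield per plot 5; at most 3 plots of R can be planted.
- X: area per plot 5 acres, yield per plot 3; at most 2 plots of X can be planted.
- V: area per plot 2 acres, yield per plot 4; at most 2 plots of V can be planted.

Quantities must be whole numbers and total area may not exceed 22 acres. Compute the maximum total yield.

N has the best ratio (8/3); taking only N gives at most 4×8 = 32 (stopped by the supply cap of 4).
Mixing does better — 4×N, 3×R, and 2×V: area 22 ≤ 22, yield 4·8 + 3·5 + 2·4 = 55.

55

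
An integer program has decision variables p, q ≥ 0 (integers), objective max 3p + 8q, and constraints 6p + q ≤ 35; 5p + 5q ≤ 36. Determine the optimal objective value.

The continuous relaxation peaks at (0, 7.2) with value 57.60; rounding to a feasible lattice point costs some objective.
(p,q)=(0,7): 6·0+1·7=7≤35, 5·0+5·7=35≤36, objective 56.
(p,q)=(1,6): 6·1+1·6=12≤35, 5·1+5·6=35≤36, objective 51.
(p,q)=(0,6): 6·0+1·6=6≤35, 5·0+5·6=30≤36, objective 48.
The best lattice point is (0,7), giving 56.

56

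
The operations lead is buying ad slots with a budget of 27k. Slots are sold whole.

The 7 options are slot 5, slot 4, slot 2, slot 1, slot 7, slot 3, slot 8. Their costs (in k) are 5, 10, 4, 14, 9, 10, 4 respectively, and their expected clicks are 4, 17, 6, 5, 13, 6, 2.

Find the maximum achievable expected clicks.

38

slot 5 + slot 4 + slot 7: cost 5 + 10 + 9 = 24 ≤ 27, expected clicks 4 + 17 + 13 = 34.
slot 4 + slot 2 + slot 7 + slot 8: cost 10 + 4 + 9 + 4 = 27 ≤ 27, expected clicks 17 + 6 + 13 + 2 = 38.
slot 4 + slot 2 + slot 7: cost 10 + 4 + 9 = 23 ≤ 27, expected clicks 17 + 6 + 13 = 36.
Best is slot 4, slot 2, slot 7, and slot 8 with total expected clicks 38.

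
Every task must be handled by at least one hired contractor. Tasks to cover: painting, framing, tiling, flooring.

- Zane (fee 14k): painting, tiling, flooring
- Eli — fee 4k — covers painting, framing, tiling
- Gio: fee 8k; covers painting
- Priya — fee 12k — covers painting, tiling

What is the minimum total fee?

18

Choose Zane and Eli: together they cover painting, framing, tiling, flooring — every task.
Total fee: 14 + 4 = 18.
No cover costs less than 18.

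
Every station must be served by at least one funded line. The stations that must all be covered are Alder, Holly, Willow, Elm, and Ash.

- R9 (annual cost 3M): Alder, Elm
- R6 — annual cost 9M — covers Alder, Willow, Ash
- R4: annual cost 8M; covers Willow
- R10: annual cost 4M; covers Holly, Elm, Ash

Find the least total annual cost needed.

13

This is a weighted set-cover instance.
The greedy cost-per-new-station heuristic would pick R10, R9, and R4 for 15, but a cheaper cover exists.
Choose R6 and R10: together they cover Alder, Holly, Willow, Elm, Ash — every station.
Total annual cost: 9 + 4 = 13.
No cover costs less than 13.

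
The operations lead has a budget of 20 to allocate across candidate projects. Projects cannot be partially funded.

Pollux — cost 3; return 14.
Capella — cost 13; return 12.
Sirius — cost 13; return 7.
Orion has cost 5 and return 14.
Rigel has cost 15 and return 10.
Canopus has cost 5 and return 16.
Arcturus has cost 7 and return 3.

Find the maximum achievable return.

Allowing fractional choices, the relaxed optimum would be about 50.5, but projects are indivisible.
Pollux + Orion + Canopus + Arcturus: cost 3 + 5 + 5 + 7 = 20 ≤ 20, return 14 + 14 + 16 + 3 = 47.
Pollux + Orion + Canopus: cost 3 + 5 + 5 = 13 ≤ 20, return 14 + 14 + 16 = 44.
Best is Pollux, Orion, Canopus, and Arcturus with total return 47.

47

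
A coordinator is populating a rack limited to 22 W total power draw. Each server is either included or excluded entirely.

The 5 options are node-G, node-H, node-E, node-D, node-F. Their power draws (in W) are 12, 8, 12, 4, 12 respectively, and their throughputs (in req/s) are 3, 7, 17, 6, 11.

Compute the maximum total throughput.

node-H + node-F: power draw 8 + 12 = 20 ≤ 22, throughput 7 + 11 = 18.
node-E + node-D: power draw 12 + 4 = 16 ≤ 22, throughput 17 + 6 = 23.
node-H + node-E: power draw 8 + 12 = 20 ≤ 22, throughput 7 + 17 = 24.
Best is node-H and node-E with total throughput 24.

24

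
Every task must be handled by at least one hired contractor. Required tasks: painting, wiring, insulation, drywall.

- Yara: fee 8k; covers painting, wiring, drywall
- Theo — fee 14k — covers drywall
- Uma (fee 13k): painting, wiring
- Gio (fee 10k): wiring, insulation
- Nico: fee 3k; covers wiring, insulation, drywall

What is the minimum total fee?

This is a weighted set-cover instance.
Choose Yara and Nico: together they cover painting, wiring, insulation, drywall — every task.
Total fee: 8 + 3 = 11.
No cover costs less than 11.

11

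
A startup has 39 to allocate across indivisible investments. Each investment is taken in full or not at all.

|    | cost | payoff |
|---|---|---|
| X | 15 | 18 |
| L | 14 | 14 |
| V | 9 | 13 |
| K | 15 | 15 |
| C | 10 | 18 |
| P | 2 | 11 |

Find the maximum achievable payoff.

60

Take X, V, C, and P: cost 15 + 9 + 10 + 2 = 36 ≤ 39, payoff 18 + 13 + 18 + 11 = 60.
No other feasible combination does better.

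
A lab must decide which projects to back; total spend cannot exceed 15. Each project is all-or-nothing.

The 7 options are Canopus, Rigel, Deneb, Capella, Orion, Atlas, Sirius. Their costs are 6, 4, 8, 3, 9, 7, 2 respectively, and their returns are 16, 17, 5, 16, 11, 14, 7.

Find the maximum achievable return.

Canopus + Rigel + Capella + Sirius: cost 6 + 4 + 3 + 2 = 15 ≤ 15, return 16 + 17 + 16 + 7 = 56.
Canopus + Rigel + Capella: cost 6 + 4 + 3 = 13 ≤ 15, return 16 + 17 + 16 = 49.
Best is Canopus, Rigel, Capella, and Sirius with total return 56.

56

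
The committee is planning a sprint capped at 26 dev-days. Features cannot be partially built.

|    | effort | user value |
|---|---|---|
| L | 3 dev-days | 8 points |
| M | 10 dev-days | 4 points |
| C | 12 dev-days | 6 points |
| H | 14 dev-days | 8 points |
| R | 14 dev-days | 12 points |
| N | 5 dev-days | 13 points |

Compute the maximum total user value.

33

L + H + N: effort 3 + 14 + 5 = 22 ≤ 26, user value 8 + 8 + 13 = 29.
L + R + N: effort 3 + 14 + 5 = 22 ≤ 26, user value 8 + 12 + 13 = 33.
Best is L, R, and N with total user value 33.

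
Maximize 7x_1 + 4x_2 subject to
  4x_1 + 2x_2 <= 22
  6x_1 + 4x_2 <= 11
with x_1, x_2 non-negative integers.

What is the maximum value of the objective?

11

The continuous relaxation peaks at (1.83, 0) with value 12.83; rounding to a feasible lattice point costs some objective.
(x_1,x_2)=(1,1): 4·1+2·1=6≤22, 6·1+4·1=10≤11, objective 11.
(x_1,x_2)=(0,2): 4·0+2·2=4≤22, 6·0+4·2=8≤11, objective 8.
(x_1,x_2)=(1,0): 4·1+2·0=4≤22, 6·1+4·0=6≤11, objective 7.
Maximum is 11 at (x_1,x_2)=(1,1).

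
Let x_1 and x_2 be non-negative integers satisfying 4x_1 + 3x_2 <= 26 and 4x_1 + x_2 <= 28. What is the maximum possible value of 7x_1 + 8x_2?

(x_1,x_2)=(0,8): 4·0+3·8=24≤26, 4·0+1·8=8≤28, objective 64.
(x_1,x_2)=(1,7): 4·1+3·7=25≤26, 4·1+1·7=11≤28, objective 63.
(x_1,x_2)=(0,7): 4·0+3·7=21≤26, 4·0+1·7=7≤28, objective 56.
The best lattice point is (0,8), giving 64.

64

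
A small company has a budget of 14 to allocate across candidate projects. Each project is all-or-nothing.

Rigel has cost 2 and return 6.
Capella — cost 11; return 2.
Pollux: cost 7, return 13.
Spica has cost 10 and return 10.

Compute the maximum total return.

Rigel + Pollux: cost 2 + 7 = 9 ≤ 14, return 6 + 13 = 19.
Pollux: cost 7 ≤ 14, return 13.
Rigel + Spica: cost 2 + 10 = 12 ≤ 14, return 6 + 10 = 16.
Best is Rigel and Pollux with total return 19.

19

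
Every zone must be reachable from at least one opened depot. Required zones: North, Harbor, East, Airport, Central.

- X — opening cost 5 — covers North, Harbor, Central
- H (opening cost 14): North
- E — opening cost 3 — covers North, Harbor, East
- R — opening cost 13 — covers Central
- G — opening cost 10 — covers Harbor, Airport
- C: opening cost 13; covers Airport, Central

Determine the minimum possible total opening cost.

16

The greedy cost-per-new-zone heuristic would pick E, X, and G for 18, but a cheaper cover exists.
Choose E and C: together they cover North, Harbor, East, Airport, Central — every zone.
Total opening cost: 3 + 13 = 16.
No cover costs less than 16.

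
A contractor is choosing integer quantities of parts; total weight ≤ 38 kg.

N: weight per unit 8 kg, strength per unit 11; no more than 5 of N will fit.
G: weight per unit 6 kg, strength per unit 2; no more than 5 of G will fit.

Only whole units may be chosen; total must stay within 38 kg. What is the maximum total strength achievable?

N has the best ratio (11/8); taking only N gives at most 4×11 = 44 (stopped by the weight limit).
Mixing does better — 4×N and 1×G: weight 38 ≤ 38, strength 4·11 + 1·2 = 46.

46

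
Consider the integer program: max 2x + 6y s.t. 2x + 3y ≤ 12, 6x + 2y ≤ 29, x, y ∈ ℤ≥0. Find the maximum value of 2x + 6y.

24

(x,y)=(0,4): 2·0+3·4=12≤12, 6·0+2·4=8≤29, objective 24.
(x,y)=(1,3): 2·1+3·3=11≤12, 6·1+2·3=12≤29, objective 20.
The best lattice point is (0,4), giving 24.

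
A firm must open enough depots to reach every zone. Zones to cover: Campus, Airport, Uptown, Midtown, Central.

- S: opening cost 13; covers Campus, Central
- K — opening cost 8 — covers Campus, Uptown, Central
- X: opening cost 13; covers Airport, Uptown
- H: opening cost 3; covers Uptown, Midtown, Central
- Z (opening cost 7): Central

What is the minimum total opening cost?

Choose K, X, and H: together they cover Campus, Airport, Uptown, Midtown, Central — every zone.
Total opening cost: 8 + 13 + 3 = 24.
No cover costs less than 24.

24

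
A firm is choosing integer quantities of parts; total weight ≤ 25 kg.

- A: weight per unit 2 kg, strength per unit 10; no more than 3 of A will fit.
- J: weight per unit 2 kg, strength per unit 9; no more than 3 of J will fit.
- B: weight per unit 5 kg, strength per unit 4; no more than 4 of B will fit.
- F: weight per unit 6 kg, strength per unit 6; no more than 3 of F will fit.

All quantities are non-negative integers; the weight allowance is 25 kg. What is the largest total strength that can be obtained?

69

A has the best ratio (10/2); taking only A gives at most 3×10 = 30 (stopped by the supply cap of 3).
Mixing does better — 3×A, 3×J, and 2×F: weight 24 ≤ 25, strength 3·10 + 3·9 + 2·6 = 69.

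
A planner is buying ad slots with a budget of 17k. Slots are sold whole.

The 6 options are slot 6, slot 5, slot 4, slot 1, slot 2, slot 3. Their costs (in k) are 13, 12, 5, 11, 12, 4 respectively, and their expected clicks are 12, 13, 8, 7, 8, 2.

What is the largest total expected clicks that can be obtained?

slot 4 + slot 1: cost 5 + 11 = 16 ≤ 17, expected clicks 8 + 7 = 15.
slot 4 + slot 2: cost 5 + 12 = 17 ≤ 17, expected clicks 8 + 8 = 16.
slot 5 + slot 4: cost 12 + 5 = 17 ≤ 17, expected clicks 13 + 8 = 21.
Best is slot 5 and slot 4 with total expected clicks 21.

21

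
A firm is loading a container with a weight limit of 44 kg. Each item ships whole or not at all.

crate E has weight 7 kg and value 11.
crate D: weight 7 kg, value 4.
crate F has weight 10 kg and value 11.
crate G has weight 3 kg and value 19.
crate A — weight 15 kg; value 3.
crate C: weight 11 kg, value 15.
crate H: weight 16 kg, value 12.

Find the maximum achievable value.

61

crate E + crate D + crate F + crate G + crate C: weight 7 + 7 + 10 + 3 + 11 = 38 ≤ 44, value 11 + 4 + 11 + 19 + 15 = 60.
crate E + crate D + crate G + crate C + crate H: weight 7 + 7 + 3 + 11 + 16 = 44 ≤ 44, value 11 + 4 + 19 + 15 + 12 = 61.
Best is crate E, crate D, crate G, crate C, and crate H with total value 61.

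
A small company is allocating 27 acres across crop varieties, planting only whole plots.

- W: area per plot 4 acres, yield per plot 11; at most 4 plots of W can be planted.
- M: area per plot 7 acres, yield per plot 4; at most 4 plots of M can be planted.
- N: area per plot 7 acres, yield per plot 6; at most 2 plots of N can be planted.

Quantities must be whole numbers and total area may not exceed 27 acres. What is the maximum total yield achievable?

50

W has the best ratio (11/4); taking only W gives at most 4×11 = 44 (stopped by the supply cap of 4).
Mixing does better — 4×W and 1×N: area 23 ≤ 27, yield 4·11 + 1·6 = 50.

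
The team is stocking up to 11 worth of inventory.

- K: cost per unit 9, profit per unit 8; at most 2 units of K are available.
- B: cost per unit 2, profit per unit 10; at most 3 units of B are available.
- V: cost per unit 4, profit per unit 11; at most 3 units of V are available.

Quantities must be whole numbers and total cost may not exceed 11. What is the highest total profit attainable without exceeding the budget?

41

B has the best ratio (10/2); taking only B gives at most 3×10 = 30 (stopped by the supply cap of 3).
Mixing does better — 3×B and 1×V: cost 10 ≤ 11, profit 3·10 + 1·11 = 41.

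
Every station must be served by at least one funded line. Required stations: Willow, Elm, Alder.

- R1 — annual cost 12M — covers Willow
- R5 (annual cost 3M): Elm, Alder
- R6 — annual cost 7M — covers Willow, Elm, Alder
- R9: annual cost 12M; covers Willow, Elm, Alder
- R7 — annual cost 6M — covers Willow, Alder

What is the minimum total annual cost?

This is a weighted set-cover instance.
The greedy cost-per-new-station heuristic would pick R5 and R7 for 9, but a cheaper cover exists.
R6 alone covers Willow, Elm, Alder — every station.
Total annual cost: 7.
No cover costs less than 7.

7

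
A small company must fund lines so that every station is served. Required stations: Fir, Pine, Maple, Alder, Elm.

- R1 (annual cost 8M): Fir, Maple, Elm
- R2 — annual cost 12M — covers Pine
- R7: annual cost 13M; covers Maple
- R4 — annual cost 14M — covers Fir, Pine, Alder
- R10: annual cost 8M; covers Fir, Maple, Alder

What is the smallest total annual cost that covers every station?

22

Choose R1 and R4: together they cover Fir, Pine, Maple, Alder, Elm — every station.
Total annual cost: 8 + 14 = 22.
No cover costs less than 22.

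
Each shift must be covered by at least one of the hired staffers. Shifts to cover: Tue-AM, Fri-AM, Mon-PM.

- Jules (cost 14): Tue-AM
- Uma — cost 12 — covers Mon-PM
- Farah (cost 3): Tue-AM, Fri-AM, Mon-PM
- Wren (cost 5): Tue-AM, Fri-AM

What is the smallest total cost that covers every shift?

3

Farah alone covers Tue-AM, Fri-AM, Mon-PM — every shift.
Total cost: 3.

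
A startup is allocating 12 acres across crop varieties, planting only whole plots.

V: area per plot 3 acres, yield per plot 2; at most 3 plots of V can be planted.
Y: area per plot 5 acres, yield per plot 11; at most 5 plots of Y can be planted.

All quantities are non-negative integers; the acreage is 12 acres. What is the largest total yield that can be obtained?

22

Y has the best ratio (11/5); taking only Y gives at most 2×11 = 22 (stopped by the area limit).
Optimal: 2×Y: area 10 ≤ 12, yield 2·11 = 22.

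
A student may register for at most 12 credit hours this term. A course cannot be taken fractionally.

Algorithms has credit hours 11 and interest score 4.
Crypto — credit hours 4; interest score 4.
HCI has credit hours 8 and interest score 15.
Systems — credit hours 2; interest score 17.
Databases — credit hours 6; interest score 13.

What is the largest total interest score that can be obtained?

34

Allowing fractional choices, the relaxed optimum would be about 37.5, but courses are indivisible.
HCI + Systems: credit hours 8 + 2 = 10 ≤ 12, interest score 15 + 17 = 32.
Crypto + Systems + Databases: credit hours 4 + 2 + 6 = 12 ≤ 12, interest score 4 + 17 + 13 = 34.
Best is Crypto, Systems, and Databases with total interest score 34.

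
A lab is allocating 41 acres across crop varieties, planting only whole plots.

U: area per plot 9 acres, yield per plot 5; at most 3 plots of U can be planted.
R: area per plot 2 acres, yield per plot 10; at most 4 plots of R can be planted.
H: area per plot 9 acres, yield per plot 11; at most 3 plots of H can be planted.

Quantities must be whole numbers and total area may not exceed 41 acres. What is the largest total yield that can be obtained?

Take 4×R and 3×H: area 35 ≤ 41, yield 4·10 + 3·11 = 73.
R has the best ratio (10/2) and is taken to its limit of 4; remaining capacity is filled optimally with the others.

73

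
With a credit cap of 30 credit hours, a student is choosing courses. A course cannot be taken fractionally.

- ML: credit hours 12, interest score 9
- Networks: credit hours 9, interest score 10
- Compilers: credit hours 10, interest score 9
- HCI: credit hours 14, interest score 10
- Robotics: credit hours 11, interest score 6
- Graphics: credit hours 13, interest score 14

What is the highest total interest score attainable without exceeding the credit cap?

25

Take Networks, Compilers, and Robotics: credit hours 9 + 10 + 11 = 30 ≤ 30, interest score 10 + 9 + 6 = 25.
No other feasible combination does better.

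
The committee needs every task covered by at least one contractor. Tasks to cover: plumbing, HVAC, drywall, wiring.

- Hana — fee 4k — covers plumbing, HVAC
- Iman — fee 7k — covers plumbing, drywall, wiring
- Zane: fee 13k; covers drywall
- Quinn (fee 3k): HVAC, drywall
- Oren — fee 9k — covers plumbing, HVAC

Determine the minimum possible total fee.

This is an integer covering problem.
Choose Iman and Quinn: together they cover plumbing, HVAC, drywall, wiring — every task.
Total fee: 7 + 3 = 10.

10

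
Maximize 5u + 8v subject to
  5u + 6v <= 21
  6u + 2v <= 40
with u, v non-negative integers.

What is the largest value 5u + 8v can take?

24

Relaxing integrality, the LP optimum is 28.00 at (u,v) = (0, 3.5), which is not an integer point.
(u,v)=(0,3): 5·0+6·3=18≤21, 6·0+2·3=6≤40, objective 24.
(u,v)=(1,2): 5·1+6·2=17≤21, 6·1+2·2=10≤40, objective 21.
(u,v)=(0,2): 5·0+6·2=12≤21, 6·0+2·2=4≤40, objective 16.
No feasible integer point exceeds 24.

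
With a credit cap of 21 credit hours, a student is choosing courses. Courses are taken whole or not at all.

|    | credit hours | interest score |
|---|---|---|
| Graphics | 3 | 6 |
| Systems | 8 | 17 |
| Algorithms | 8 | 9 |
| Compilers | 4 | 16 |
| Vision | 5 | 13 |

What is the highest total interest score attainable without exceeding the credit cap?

Graphics + Systems + Compilers + Vision: credit hours 3 + 8 + 4 + 5 = 20 ≤ 21, interest score 6 + 17 + 16 + 13 = 52.
Systems + Compilers + Vision: credit hours 8 + 4 + 5 = 17 ≤ 21, interest score 17 + 16 + 13 = 46.
Best is Graphics, Systems, Compilers, and Vision with total interest score 52.

52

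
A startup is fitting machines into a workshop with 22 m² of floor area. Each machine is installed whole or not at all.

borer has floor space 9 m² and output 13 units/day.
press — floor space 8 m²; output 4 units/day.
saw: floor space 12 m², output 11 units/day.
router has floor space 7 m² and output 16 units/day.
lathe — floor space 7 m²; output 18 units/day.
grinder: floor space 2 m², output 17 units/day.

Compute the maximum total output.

51

Take router, lathe, and grinder: floor space 7 + 7 + 2 = 16 ≤ 22, output 16 + 18 + 17 = 51.
No other feasible combination does better.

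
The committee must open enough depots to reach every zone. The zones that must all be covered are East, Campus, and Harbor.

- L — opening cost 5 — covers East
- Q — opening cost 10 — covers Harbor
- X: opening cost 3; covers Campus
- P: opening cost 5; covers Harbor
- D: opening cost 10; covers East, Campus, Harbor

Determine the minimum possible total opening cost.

10

D alone covers East, Campus, Harbor — every zone.
Total opening cost: 10.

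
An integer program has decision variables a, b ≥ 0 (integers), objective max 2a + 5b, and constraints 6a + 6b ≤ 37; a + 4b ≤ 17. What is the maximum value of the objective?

22

(a,b)=(1,4) is feasible, giving 22.
(a,b)=(3,3) is feasible, giving 21.
(a,b)=(0,4) is feasible, giving 20.
The best lattice point is (1,4), giving 22.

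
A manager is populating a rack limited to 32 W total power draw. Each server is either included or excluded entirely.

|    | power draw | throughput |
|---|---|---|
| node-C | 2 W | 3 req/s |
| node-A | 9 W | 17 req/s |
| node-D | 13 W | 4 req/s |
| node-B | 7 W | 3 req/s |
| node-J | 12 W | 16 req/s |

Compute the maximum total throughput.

39

This is a 0-1 knapsack instance.
Take node-C, node-A, node-B, and node-J: power draw 2 + 9 + 7 + 12 = 30 ≤ 32, throughput 3 + 17 + 3 + 16 = 39.
No other feasible combination does better.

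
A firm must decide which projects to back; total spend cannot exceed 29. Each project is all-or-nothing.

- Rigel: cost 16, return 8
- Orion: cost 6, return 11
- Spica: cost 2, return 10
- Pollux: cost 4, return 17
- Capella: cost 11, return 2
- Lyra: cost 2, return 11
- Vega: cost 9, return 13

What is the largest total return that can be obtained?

Take Orion, Spica, Pollux, Lyra, and Vega: cost 6 + 2 + 4 + 2 + 9 = 23 ≤ 29, return 11 + 10 + 17 + 11 + 13 = 62.
No other feasible combination does better.

62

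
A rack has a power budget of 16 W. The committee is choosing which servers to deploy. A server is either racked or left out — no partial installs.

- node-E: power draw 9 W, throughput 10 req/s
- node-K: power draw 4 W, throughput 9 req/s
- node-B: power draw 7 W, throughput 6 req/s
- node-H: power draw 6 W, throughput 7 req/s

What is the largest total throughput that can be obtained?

19

This is an integer program with binary decision variables.
node-E + node-H: power draw 9 + 6 = 15 ≤ 16, throughput 10 + 7 = 17.
node-K + node-H: power draw 4 + 6 = 10 ≤ 16, throughput 9 + 7 = 16.
node-E + node-K: power draw 9 + 4 = 13 ≤ 16, throughput 10 + 9 = 19.
Best is node-E and node-K with total throughput 19.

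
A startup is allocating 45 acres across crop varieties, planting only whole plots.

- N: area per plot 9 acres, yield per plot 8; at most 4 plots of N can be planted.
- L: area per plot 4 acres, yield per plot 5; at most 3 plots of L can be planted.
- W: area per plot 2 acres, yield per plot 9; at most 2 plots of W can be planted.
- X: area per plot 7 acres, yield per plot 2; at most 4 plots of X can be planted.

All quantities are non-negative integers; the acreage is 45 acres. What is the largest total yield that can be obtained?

57

This is a bounded integer knapsack.
Take 3×N, 3×L, and 2×W: area 43 ≤ 45, yield 3·8 + 3·5 + 2·9 = 57.
W has the best ratio (9/2) and is taken to its limit of 2; remaining capacity is filled optimally with the others.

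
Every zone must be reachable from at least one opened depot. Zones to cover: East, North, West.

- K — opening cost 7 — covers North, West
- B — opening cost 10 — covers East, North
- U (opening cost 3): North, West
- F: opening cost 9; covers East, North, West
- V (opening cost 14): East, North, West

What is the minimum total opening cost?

The greedy cost-per-new-zone heuristic would pick U and F for 12, but a cheaper cover exists.
F alone covers East, North, West — every zone.
Total opening cost: 9.
No cover costs less than 9.

9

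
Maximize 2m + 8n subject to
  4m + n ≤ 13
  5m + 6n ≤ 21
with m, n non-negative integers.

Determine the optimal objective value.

24

The continuous relaxation peaks at (0, 3.5) with value 28.00; rounding to a feasible lattice point costs some objective.
(m,n)=(0,3): 4·0+1·3=3≤13, 5·0+6·3=18≤21, objective 24.
(m,n)=(1,2): 4·1+1·2=6≤13, 5·1+6·2=17≤21, objective 18.
(m,n)=(0,2): 4·0+1·2=2≤13, 5·0+6·2=12≤21, objective 16.
No feasible integer point exceeds 24.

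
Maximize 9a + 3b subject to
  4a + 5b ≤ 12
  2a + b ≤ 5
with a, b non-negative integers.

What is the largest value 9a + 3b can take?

18

The continuous relaxation peaks at (2.5, 0) with value 22.50; rounding to a feasible lattice point costs some objective.
(a,b)=(2,0): 4·2+5·0=8≤12, 2·2+1·0=4≤5, objective 18.
(a,b)=(1,1): 4·1+5·1=9≤12, 2·1+1·1=3≤5, objective 12.
(a,b)=(1,0): 4·1+5·0=4≤12, 2·1+1·0=2≤5, objective 9.
No feasible integer point exceeds 18.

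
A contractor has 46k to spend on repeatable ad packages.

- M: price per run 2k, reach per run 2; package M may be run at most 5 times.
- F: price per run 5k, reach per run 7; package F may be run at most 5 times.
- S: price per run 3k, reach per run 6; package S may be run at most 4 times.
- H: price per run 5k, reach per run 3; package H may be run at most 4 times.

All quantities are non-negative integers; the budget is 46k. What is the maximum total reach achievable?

This is a bounded integer knapsack.
S has the best ratio (6/3); taking only S gives at most 4×6 = 24 (stopped by the supply cap of 4).
Mixing does better — 4×M, 5×F, and 4×S: price 45 ≤ 46, reach 4·2 + 5·7 + 4·6 = 67.

67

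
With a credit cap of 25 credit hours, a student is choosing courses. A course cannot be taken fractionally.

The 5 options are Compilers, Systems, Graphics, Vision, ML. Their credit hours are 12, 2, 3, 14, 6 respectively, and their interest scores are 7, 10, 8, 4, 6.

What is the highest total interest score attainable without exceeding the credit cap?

31

This is a 0-1 knapsack instance.
Take Compilers, Systems, Graphics, and ML: credit hours 12 + 2 + 3 + 6 = 23 ≤ 25, interest score 7 + 10 + 8 + 6 = 31.
No other feasible combination does better.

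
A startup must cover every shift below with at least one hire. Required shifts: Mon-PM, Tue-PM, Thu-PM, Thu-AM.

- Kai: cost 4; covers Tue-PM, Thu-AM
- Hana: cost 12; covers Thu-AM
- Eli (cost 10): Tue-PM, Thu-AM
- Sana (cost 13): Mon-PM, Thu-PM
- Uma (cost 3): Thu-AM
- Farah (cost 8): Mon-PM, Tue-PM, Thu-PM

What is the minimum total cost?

The greedy cost-per-new-shift heuristic would pick Kai and Farah for 12, but a cheaper cover exists.
Choose Uma and Farah: together they cover Mon-PM, Tue-PM, Thu-PM, Thu-AM — every shift.
Total cost: 3 + 8 = 11.
No cover costs less than 11.

11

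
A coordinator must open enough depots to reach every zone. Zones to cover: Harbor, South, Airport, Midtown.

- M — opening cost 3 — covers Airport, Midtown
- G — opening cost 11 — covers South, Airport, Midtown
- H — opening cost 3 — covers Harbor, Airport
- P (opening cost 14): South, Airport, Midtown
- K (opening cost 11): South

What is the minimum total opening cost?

Choose G and H: together they cover Harbor, South, Airport, Midtown — every zone.
Total opening cost: 11 + 3 = 14.

14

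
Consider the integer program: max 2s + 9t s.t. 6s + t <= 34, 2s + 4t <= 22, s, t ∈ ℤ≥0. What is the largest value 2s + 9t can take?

47

Relaxing integrality, the LP optimum is 49.50 at (s,t) = (0, 5.5), which is not an integer point.
(s,t)=(1,5): 6·1+1·5=11≤34, 2·1+4·5=22≤22, objective 47.
(s,t)=(0,5): 6·0+1·5=5≤34, 2·0+4·5=20≤22, objective 45.
(s,t)=(2,4): 6·2+1·4=16≤34, 2·2+4·4=20≤22, objective 40.
The best lattice point is (1,5), giving 47.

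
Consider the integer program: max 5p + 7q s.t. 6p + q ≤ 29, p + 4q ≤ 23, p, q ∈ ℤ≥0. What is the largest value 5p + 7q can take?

Relaxing integrality, the LP optimum is 53.39 at (p,q) = (4.04, 4.74), which is not an integer point.
(p,q)=(3,5): 6·3+1·5=23≤29, 1·3+4·5=23≤23, objective 50.
(p,q)=(4,4): 6·4+1·4=28≤29, 1·4+4·4=20≤23, objective 48.
(p,q)=(2,5): 6·2+1·5=17≤29, 1·2+4·5=22≤23, objective 45.
(p,q)=(3,4): 6·3+1·4=22≤29, 1·3+4·4=19≤23, objective 43.
The best lattice point is (3,5), giving 50.

50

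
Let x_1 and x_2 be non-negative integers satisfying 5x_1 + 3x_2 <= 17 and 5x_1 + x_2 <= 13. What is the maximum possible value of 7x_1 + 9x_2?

Relaxing integrality, the LP optimum is 51.00 at (x_1,x_2) = (0, 5.67), which is not an integer point.
(x_1,x_2)=(0,5) is feasible, giving 45.
(x_1,x_2)=(1,4) is feasible, giving 43.
Maximum is 45 at (x_1,x_2)=(0,5).

45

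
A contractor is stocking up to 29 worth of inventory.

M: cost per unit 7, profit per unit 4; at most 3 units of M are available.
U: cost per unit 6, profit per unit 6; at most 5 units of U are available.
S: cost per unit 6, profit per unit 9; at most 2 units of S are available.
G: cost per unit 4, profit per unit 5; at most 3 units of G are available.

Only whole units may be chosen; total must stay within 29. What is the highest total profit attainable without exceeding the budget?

Take 2×U, 2×S, and 1×G: cost 28 ≤ 29, profit 2·6 + 2·9 + 1·5 = 35.
S has the best ratio (9/6) and is taken to its limit of 2; remaining capacity is filled optimally with the others.

35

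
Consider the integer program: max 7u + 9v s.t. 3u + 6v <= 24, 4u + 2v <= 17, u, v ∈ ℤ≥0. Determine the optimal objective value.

Relaxing integrality, the LP optimum is 43.50 at (u,v) = (3, 2.5), which is not an integer point.
(u,v)=(2,3): 3·2+6·3=24≤24, 4·2+2·3=14≤17, objective 41.
(u,v)=(3,2): 3·3+6·2=21≤24, 4·3+2·2=16≤17, objective 39.
(u,v)=(1,3): 3·1+6·3=21≤24, 4·1+2·3=10≤17, objective 34.
(u,v)=(2,2): 3·2+6·2=18≤24, 4·2+2·2=12≤17, objective 32.
No feasible integer point exceeds 41.

41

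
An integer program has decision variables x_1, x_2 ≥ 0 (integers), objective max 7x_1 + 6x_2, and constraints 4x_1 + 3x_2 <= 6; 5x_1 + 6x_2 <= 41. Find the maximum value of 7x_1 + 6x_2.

12

(x_1,x_2)=(0,2): 4·0+3·2=6≤6, 5·0+6·2=12≤41, objective 12.
(x_1,x_2)=(0,1): 4·0+3·1=3≤6, 5·0+6·1=6≤41, objective 6.
No feasible integer point exceeds 12.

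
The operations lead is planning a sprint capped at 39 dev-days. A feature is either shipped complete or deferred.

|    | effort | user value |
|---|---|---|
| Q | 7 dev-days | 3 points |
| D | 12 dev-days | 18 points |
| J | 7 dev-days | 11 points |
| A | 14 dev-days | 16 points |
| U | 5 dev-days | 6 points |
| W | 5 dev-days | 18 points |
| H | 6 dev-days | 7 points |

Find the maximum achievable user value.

Allowing fractional choices, the relaxed optimum would be about 64.6, but features are indivisible.
D + J + U + W + H: effort 12 + 7 + 5 + 5 + 6 = 35 ≤ 39, user value 18 + 11 + 6 + 18 + 7 = 60.
D + J + A + W: effort 12 + 7 + 14 + 5 = 38 ≤ 39, user value 18 + 11 + 16 + 18 = 63.
Best is D, J, A, and W with total user value 63.

63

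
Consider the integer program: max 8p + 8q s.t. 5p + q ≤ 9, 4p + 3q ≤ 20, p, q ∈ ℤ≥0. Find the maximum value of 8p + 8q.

(p,q)=(0,6): 5·0+1·6=6≤9, 4·0+3·6=18≤20, objective 48.
(p,q)=(0,5): 5·0+1·5=5≤9, 4·0+3·5=15≤20, objective 40.
The best lattice point is (0,6), giving 48.

48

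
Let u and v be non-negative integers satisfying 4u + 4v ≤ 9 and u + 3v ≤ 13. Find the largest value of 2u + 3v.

Relaxing integrality, the LP optimum is 6.75 at (u,v) = (0, 2.25), which is not an integer point.
(u,v)=(0,2): 4·0+4·2=8≤9, 1·0+3·2=6≤13, objective 6.
(u,v)=(1,1): 4·1+4·1=8≤9, 1·1+3·1=4≤13, objective 5.
(u,v)=(0,1): 4·0+4·1=4≤9, 1·0+3·1=3≤13, objective 3.
No feasible integer point exceeds 6.

6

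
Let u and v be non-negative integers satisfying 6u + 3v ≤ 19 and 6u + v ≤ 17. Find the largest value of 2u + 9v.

54

(u,v)=(0,6): 6·0+3·6=18≤19, 6·0+1·6=6≤17, objective 54.
(u,v)=(0,5): 6·0+3·5=15≤19, 6·0+1·5=5≤17, objective 45.
The best lattice point is (0,6), giving 54.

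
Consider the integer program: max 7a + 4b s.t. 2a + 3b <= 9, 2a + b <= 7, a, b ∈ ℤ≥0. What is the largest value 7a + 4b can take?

25

(a,b)=(3,1): 2·3+3·1=9≤9, 2·3+1·1=7≤7, objective 25.
(a,b)=(3,0): 2·3+3·0=6≤9, 2·3+1·0=6≤7, objective 21.
(a,b)=(2,1): 2·2+3·1=7≤9, 2·2+1·1=5≤7, objective 18.
Maximum is 25 at (a,b)=(3,1).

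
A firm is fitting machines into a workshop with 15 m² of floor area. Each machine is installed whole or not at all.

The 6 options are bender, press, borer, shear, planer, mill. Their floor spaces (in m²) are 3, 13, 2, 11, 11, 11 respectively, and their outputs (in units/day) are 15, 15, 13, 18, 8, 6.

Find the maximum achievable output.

This is a 0-1 knapsack instance.
borer + shear: floor space 2 + 11 = 13 ≤ 15, output 13 + 18 = 31.
bender + borer: floor space 3 + 2 = 5 ≤ 15, output 15 + 13 = 28.
bender + shear: floor space 3 + 11 = 14 ≤ 15, output 15 + 18 = 33.
Best is bender and shear with total output 33.

33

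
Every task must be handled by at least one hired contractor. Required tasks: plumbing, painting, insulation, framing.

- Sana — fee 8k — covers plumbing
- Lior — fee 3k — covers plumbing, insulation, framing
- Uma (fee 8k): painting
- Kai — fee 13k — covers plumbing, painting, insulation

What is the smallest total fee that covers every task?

This is a weighted set-cover instance.
Choose Lior and Uma: together they cover plumbing, painting, insulation, framing — every task.
Total fee: 3 + 8 = 11.
No cover costs less than 11.

11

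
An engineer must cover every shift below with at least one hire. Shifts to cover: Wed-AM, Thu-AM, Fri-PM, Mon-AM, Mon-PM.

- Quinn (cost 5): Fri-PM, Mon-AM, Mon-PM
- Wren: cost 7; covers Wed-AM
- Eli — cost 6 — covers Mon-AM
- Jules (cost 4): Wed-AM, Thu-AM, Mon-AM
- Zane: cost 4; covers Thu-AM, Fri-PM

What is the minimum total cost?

9

Choose Quinn and Jules: together they cover Wed-AM, Thu-AM, Fri-PM, Mon-AM, Mon-PM — every shift.
Total cost: 5 + 4 = 9.
No cover costs less than 9.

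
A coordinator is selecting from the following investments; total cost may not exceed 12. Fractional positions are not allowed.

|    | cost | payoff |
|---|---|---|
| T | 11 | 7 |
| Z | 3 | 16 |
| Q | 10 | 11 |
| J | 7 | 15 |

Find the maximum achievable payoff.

Take Z and J: cost 3 + 7 = 10 ≤ 12, payoff 16 + 15 = 31.
No other feasible combination does better.

31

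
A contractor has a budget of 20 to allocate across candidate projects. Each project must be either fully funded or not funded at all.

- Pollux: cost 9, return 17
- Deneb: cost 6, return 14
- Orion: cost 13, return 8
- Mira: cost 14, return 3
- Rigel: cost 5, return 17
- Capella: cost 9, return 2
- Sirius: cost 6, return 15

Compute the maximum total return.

49

Take Pollux, Rigel, and Sirius: cost 9 + 5 + 6 = 20 ≤ 20, return 17 + 17 + 15 = 49.
No other feasible combination does better.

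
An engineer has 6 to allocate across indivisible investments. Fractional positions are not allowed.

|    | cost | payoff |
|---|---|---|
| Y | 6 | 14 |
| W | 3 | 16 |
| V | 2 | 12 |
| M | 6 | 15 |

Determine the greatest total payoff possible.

28

Take W and V: cost 3 + 2 = 5 ≤ 6, payoff 16 + 12 = 28.
No other feasible combination does better.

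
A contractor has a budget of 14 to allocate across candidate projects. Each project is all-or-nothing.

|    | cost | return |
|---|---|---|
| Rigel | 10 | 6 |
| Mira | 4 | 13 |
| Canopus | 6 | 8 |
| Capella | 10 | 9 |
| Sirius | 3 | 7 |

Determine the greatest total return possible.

Allowing fractional choices, the relaxed optimum would be about 28.9, but projects are indivisible.
Mira + Canopus: cost 4 + 6 = 10 ≤ 14, return 13 + 8 = 21.
Mira + Capella: cost 4 + 10 = 14 ≤ 14, return 13 + 9 = 22.
Mira + Canopus + Sirius: cost 4 + 6 + 3 = 13 ≤ 14, return 13 + 8 + 7 = 28.
Best is Mira, Canopus, and Sirius with total return 28.

28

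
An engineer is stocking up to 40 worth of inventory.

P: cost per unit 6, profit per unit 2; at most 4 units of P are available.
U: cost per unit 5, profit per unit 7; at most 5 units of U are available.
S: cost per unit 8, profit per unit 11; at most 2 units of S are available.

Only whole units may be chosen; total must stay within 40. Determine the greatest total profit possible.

50

Take 4×U and 2×S: cost 36 ≤ 40, profit 4·7 + 2·11 = 50.
No other integer combination yields more.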